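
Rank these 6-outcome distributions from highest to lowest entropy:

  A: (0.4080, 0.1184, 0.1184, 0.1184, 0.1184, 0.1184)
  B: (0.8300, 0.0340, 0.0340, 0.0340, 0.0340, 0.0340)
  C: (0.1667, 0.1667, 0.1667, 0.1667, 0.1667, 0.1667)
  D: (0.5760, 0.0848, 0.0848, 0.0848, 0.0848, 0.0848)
C > A > D > B

Key insight: Entropy is maximized by uniform distributions and minimized by concentrated distributions.

Entropies:
  H(A) = 2.3500 bits
  H(B) = 1.0524 bits
  H(C) = 2.5850 bits
  H(D) = 1.9678 bits

Ranking: C > A > D > B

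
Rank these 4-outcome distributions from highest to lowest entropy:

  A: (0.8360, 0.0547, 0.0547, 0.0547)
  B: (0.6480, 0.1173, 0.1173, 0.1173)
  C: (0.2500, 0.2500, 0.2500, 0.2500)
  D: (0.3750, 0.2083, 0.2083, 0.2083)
C > D > B > A

Key insight: Entropy is maximized by uniform distributions and minimized by concentrated distributions.

Entropies:
  H(A) = 0.9037 bits
  H(B) = 1.4937 bits
  H(C) = 2.0000 bits
  H(D) = 1.9450 bits

Ranking: C > D > B > A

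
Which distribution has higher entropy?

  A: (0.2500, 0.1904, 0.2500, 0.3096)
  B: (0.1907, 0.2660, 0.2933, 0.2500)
B

Both distributions are close to uniform, making this a harder comparison.

H(A) = 1.9793 bits
H(B) = 1.9831 bits

The distribution closer to uniform has higher entropy.
Answer: B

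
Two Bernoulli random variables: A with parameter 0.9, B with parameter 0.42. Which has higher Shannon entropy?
B

For binary distributions, entropy is maximized at p=0.5 and decreases as p moves toward 0 or 1.

H(A) = H(0.9) = 0.4690 bits
H(B) = H(0.42) = 0.9815 bits

Distribution B (p=0.42) is closer to uniform (p=0.5), so it has higher entropy.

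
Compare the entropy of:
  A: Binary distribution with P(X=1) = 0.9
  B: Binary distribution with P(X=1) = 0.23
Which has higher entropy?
B

For binary distributions, entropy is maximized at p=0.5 and decreases as p moves toward 0 or 1.

H(A) = H(0.9) = 0.4690 bits
H(B) = H(0.23) = 0.7780 bits

Distribution B (p=0.23) is closer to uniform (p=0.5), so it has higher entropy.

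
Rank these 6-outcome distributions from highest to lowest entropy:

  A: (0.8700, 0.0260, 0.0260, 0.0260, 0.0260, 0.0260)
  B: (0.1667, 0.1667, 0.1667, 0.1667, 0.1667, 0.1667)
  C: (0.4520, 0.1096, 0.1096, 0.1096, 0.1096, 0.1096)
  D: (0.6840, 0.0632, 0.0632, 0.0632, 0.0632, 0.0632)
B > C > D > A

Key insight: Entropy is maximized by uniform distributions and minimized by concentrated distributions.

Entropies:
  H(A) = 0.8593 bits
  H(B) = 2.5850 bits
  H(C) = 2.2658 bits
  H(D) = 1.6337 bits

Ranking: B > C > D > A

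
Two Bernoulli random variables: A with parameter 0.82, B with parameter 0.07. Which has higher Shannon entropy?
A

For binary distributions, entropy is maximized at p=0.5 and decreases as p moves toward 0 or 1.

H(A) = H(0.82) = 0.6801 bits
H(B) = H(0.07) = 0.3659 bits

Distribution A (p=0.82) is closer to uniform (p=0.5), so it has higher entropy.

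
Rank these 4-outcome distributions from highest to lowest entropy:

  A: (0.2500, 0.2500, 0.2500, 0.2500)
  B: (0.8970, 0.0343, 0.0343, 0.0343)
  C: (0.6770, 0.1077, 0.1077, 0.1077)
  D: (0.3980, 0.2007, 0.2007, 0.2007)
A > D > C > B

Key insight: Entropy is maximized by uniform distributions and minimized by concentrated distributions.

Entropies:
  H(A) = 2.0000 bits
  H(B) = 0.6417 bits
  H(C) = 1.4196 bits
  H(D) = 1.9239 bits

Ranking: A > D > C > B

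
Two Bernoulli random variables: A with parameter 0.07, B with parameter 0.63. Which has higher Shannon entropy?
B

For binary distributions, entropy is maximized at p=0.5 and decreases as p moves toward 0 or 1.

H(A) = H(0.07) = 0.3659 bits
H(B) = H(0.63) = 0.9507 bits

Distribution B (p=0.63) is closer to uniform (p=0.5), so it has higher entropy.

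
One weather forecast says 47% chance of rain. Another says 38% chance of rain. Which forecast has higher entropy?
47% forecast

Treat each forecast as a Bernoulli distribution. Binary entropy is maximized at p=0.5 and falls off symmetrically toward 0 or 1. The 47% forecast is closer to 50%, so it is more uncertain. H(47%) ≈ 0.997 bits, H(38%) ≈ 0.958 bits.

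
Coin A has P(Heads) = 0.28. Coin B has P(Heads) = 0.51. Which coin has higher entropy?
B

For binary distributions, entropy is maximized at p=0.5 and decreases as p moves toward 0 or 1.

H(A) = H(0.28) = 0.8555 bits
H(B) = H(0.51) = 0.9997 bits

Distribution B (p=0.51) is closer to uniform (p=0.5), so it has higher entropy.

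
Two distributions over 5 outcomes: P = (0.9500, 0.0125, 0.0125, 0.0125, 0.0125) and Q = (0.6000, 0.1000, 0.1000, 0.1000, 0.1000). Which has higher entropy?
Q

P is highly concentrated on one outcome (95%), making it nearly deterministic. Q spreads its mass more evenly (max 60%). The more spread-out distribution has higher entropy: H(P) ≈ 0.386 bits, H(Q) ≈ 1.771 bits.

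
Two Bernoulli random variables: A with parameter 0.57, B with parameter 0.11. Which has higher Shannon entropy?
A

For binary distributions, entropy is maximized at p=0.5 and decreases as p moves toward 0 or 1.

H(A) = H(0.57) = 0.9858 bits
H(B) = H(0.11) = 0.4999 bits

Distribution A (p=0.57) is closer to uniform (p=0.5), so it has higher entropy.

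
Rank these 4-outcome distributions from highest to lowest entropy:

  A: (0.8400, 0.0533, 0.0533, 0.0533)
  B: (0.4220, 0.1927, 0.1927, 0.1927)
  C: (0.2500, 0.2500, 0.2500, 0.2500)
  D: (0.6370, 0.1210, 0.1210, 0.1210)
C > B > D > A

Key insight: Entropy is maximized by uniform distributions and minimized by concentrated distributions.

Entropies:
  H(A) = 0.8879 bits
  H(B) = 1.8985 bits
  H(C) = 2.0000 bits
  H(D) = 1.5205 bits

Ranking: C > B > D > A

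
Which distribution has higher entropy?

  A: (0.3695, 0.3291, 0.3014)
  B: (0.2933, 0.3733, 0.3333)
A

Both distributions are close to uniform, making this a harder comparison.

H(A) = 1.5799 bits
H(B) = 1.5780 bits

The distribution closer to uniform has higher entropy.
Answer: A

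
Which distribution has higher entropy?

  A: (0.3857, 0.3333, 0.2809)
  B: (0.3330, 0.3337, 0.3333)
B

Both distributions are close to uniform, making this a harder comparison.

H(A) = 1.5730 bits
H(B) = 1.5850 bits

The distribution closer to uniform has higher entropy.
Answer: B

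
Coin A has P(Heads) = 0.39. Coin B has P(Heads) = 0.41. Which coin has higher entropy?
B

For binary distributions, entropy is maximized at p=0.5 and decreases as p moves toward 0 or 1.

H(A) = H(0.39) = 0.9648 bits
H(B) = H(0.41) = 0.9765 bits

Distribution B (p=0.41) is closer to uniform (p=0.5), so it has higher entropy.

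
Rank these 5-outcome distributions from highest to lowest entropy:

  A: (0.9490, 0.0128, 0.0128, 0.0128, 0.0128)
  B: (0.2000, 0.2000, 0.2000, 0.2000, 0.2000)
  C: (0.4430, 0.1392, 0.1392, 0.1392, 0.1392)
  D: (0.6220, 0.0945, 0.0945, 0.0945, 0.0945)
B > C > D > A

Key insight: Entropy is maximized by uniform distributions and minimized by concentrated distributions.

Entropies:
  H(A) = 0.3926 bits
  H(B) = 2.3219 bits
  H(C) = 2.1046 bits
  H(D) = 1.7126 bits

Ranking: B > C > D > A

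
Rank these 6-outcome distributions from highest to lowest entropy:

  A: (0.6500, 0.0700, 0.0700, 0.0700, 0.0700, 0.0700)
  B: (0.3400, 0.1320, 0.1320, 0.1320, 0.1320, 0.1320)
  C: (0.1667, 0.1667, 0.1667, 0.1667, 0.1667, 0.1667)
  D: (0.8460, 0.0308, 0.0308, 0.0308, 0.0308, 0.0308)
C > B > A > D

Key insight: Entropy is maximized by uniform distributions and minimized by concentrated distributions.

Entropies:
  H(A) = 1.7467 bits
  H(B) = 2.4573 bits
  H(C) = 2.5850 bits
  H(D) = 0.9773 bits

Ranking: C > B > A > D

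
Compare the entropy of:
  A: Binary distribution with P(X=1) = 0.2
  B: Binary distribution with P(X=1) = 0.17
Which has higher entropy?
A

For binary distributions, entropy is maximized at p=0.5 and decreases as p moves toward 0 or 1.

H(A) = H(0.2) = 0.7219 bits
H(B) = H(0.17) = 0.6577 bits

Distribution A (p=0.2) is closer to uniform (p=0.5), so it has higher entropy.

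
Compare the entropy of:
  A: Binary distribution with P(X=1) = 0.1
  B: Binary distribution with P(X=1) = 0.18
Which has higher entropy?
B

For binary distributions, entropy is maximized at p=0.5 and decreases as p moves toward 0 or 1.

H(A) = H(0.1) = 0.4690 bits
H(B) = H(0.18) = 0.6801 bits

Distribution B (p=0.18) is closer to uniform (p=0.5), so it has higher entropy.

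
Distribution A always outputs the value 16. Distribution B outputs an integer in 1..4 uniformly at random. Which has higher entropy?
B

A is deterministic, so H(A) = 0. B is uniform over 4 outcomes, so H(B) = log₂(4) = 2.000 bits. Any distribution with genuine randomness has higher entropy than a deterministic one.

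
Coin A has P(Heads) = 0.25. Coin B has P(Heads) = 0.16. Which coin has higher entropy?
A

For binary distributions, entropy is maximized at p=0.5 and decreases as p moves toward 0 or 1.

H(A) = H(0.25) = 0.8113 bits
H(B) = H(0.16) = 0.6343 bits

Distribution A (p=0.25) is closer to uniform (p=0.5), so it has higher entropy.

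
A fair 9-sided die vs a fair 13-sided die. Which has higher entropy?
13-sided die

Both are uniform distributions; for uniform over n outcomes, H = log₂(n). H(9-sided) = log₂(9) = 3.170 bits and H(13-sided) = log₂(13) = 3.700 bits. More outcomes in a uniform distribution means higher entropy.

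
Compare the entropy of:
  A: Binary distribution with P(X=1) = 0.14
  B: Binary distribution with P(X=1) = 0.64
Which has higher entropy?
B

For binary distributions, entropy is maximized at p=0.5 and decreases as p moves toward 0 or 1.

H(A) = H(0.14) = 0.5842 bits
H(B) = H(0.64) = 0.9427 bits

Distribution B (p=0.64) is closer to uniform (p=0.5), so it has higher entropy.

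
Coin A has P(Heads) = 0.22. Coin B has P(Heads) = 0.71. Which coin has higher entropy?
B

For binary distributions, entropy is maximized at p=0.5 and decreases as p moves toward 0 or 1.

H(A) = H(0.22) = 0.7602 bits
H(B) = H(0.71) = 0.8687 bits

Distribution B (p=0.71) is closer to uniform (p=0.5), so it has higher entropy.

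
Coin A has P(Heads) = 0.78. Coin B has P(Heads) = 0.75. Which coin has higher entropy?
B

For binary distributions, entropy is maximized at p=0.5 and decreases as p moves toward 0 or 1.

H(A) = H(0.78) = 0.7602 bits
H(B) = H(0.75) = 0.8113 bits

Distribution B (p=0.75) is closer to uniform (p=0.5), so it has higher entropy.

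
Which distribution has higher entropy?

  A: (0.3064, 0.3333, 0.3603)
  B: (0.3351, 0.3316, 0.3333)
B

Both distributions are close to uniform, making this a harder comparison.

H(A) = 1.5818 bits
H(B) = 1.5849 bits

The distribution closer to uniform has higher entropy.
Answer: B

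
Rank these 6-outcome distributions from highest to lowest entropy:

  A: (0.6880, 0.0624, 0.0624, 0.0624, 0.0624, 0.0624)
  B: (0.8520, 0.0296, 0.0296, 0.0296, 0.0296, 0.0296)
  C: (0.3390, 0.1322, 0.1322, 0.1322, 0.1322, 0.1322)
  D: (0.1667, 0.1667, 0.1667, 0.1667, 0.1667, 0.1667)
D > C > A > B

Key insight: Entropy is maximized by uniform distributions and minimized by concentrated distributions.

Entropies:
  H(A) = 1.6199 bits
  H(B) = 0.9485 bits
  H(C) = 2.4587 bits
  H(D) = 2.5850 bits

Ranking: D > C > A > B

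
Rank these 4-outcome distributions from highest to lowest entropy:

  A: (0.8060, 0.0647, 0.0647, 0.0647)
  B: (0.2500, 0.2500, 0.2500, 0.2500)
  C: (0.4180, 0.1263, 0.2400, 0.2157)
B > C > A

Key insight: Entropy is maximized by uniform distributions and minimized by concentrated distributions.

- Uniform distributions have maximum entropy log₂(4) = 2.0000 bits
- The more "peaked" or concentrated a distribution, the lower its entropy

Entropies:
  H(A) = 1.0172 bits
  H(B) = 2.0000 bits
  H(C) = 1.8745 bits

Ranking: B > C > A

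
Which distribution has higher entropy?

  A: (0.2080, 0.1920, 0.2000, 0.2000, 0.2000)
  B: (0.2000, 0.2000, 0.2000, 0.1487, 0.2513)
A

Both distributions are close to uniform, making this a harder comparison.

H(A) = 2.3215 bits
H(B) = 2.3028 bits

The distribution closer to uniform has higher entropy.
Answer: A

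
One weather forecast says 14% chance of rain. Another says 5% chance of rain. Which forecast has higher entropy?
14% forecast

Treat each forecast as a Bernoulli distribution. Binary entropy is maximized at p=0.5 and falls off symmetrically toward 0 or 1. The 14% forecast is closer to 50%, so it is more uncertain. H(14%) ≈ 0.584 bits, H(5%) ≈ 0.286 bits.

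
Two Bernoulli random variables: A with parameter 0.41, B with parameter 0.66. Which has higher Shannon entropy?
A

For binary distributions, entropy is maximized at p=0.5 and decreases as p moves toward 0 or 1.

H(A) = H(0.41) = 0.9765 bits
H(B) = H(0.66) = 0.9248 bits

Distribution A (p=0.41) is closer to uniform (p=0.5), so it has higher entropy.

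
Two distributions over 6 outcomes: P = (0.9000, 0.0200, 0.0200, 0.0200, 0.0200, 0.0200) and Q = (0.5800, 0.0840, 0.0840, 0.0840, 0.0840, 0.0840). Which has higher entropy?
Q

P is highly concentrated on one outcome (90%), making it nearly deterministic. Q spreads its mass more evenly (max 58%). The more spread-out distribution has higher entropy: H(P) ≈ 0.701 bits, H(Q) ≈ 1.957 bits.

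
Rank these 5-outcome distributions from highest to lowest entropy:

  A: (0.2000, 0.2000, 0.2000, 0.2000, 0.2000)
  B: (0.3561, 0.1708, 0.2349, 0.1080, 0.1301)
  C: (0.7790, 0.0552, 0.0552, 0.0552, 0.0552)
A > B > C

Key insight: Entropy is maximized by uniform distributions and minimized by concentrated distributions.

- Uniform distributions have maximum entropy log₂(5) = 2.3219 bits
- The more "peaked" or concentrated a distribution, the lower its entropy

Entropies:
  H(A) = 2.3219 bits
  H(B) = 2.1865 bits
  H(C) = 1.2040 bits

Ranking: A > B > C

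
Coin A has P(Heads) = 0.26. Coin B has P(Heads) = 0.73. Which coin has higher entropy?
B

For binary distributions, entropy is maximized at p=0.5 and decreases as p moves toward 0 or 1.

H(A) = H(0.26) = 0.8267 bits
H(B) = H(0.73) = 0.8415 bits

Distribution B (p=0.73) is closer to uniform (p=0.5), so it has higher entropy.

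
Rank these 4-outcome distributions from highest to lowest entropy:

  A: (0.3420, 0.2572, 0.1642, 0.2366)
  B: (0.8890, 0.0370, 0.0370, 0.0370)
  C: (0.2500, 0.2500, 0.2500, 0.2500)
C > A > B

Key insight: Entropy is maximized by uniform distributions and minimized by concentrated distributions.

- Uniform distributions have maximum entropy log₂(4) = 2.0000 bits
- The more "peaked" or concentrated a distribution, the lower its entropy

Entropies:
  H(A) = 1.9532 bits
  H(B) = 0.6789 bits
  H(C) = 2.0000 bits

Ranking: C > A > B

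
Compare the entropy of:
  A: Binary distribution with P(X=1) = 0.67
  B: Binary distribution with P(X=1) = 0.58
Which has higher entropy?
B

For binary distributions, entropy is maximized at p=0.5 and decreases as p moves toward 0 or 1.

H(A) = H(0.67) = 0.9149 bits
H(B) = H(0.58) = 0.9815 bits

Distribution B (p=0.58) is closer to uniform (p=0.5), so it has higher entropy.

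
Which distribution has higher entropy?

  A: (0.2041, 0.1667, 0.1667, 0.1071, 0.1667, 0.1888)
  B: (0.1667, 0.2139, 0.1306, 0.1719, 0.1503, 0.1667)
B

Both distributions are close to uniform, making this a harder comparison.

H(A) = 2.5596 bits
H(B) = 2.5687 bits

The distribution closer to uniform has higher entropy.
Answer: B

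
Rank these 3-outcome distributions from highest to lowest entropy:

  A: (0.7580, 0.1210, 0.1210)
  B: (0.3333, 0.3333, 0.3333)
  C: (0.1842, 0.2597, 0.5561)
B > C > A

Key insight: Entropy is maximized by uniform distributions and minimized by concentrated distributions.

- Uniform distributions have maximum entropy log₂(3) = 1.5850 bits
- The more "peaked" or concentrated a distribution, the lower its entropy

Entropies:
  H(A) = 1.0404 bits
  H(B) = 1.5850 bits
  H(C) = 1.4255 bits

Ranking: B > C > A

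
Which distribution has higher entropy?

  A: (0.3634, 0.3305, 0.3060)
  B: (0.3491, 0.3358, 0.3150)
B

Both distributions are close to uniform, making this a harder comparison.

H(A) = 1.5814 bits
H(B) = 1.5837 bits

The distribution closer to uniform has higher entropy.
Answer: B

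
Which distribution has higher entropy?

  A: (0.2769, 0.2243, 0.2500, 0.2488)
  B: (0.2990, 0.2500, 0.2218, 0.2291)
A

Both distributions are close to uniform, making this a harder comparison.

H(A) = 1.9960 bits
H(B) = 1.9898 bits

The distribution closer to uniform has higher entropy.
Answer: A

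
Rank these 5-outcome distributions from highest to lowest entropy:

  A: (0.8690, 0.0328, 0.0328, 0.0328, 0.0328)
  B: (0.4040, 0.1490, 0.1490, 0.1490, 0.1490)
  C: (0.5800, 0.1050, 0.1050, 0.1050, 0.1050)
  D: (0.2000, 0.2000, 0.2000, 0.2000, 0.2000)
D > B > C > A

Key insight: Entropy is maximized by uniform distributions and minimized by concentrated distributions.

Entropies:
  H(A) = 0.8222 bits
  H(B) = 2.1652 bits
  H(C) = 1.8215 bits
  H(D) = 2.3219 bits

Ranking: D > B > C > A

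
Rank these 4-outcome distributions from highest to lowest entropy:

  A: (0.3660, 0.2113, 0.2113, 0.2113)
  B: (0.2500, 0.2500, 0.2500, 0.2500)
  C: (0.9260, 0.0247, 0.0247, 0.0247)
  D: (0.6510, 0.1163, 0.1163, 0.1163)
B > A > D > C

Key insight: Entropy is maximized by uniform distributions and minimized by concentrated distributions.

Entropies:
  H(A) = 1.9524 bits
  H(B) = 2.0000 bits
  H(C) = 0.4980 bits
  H(D) = 1.4863 bits

Ranking: B > A > D > C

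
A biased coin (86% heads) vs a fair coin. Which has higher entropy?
Fair coin

The fair coin is uniform (p=0.5), maximizing binary entropy at 1 bit. The biased coin has H(0.86) ≈ 0.584 bits — its outcome is more predictable, so its entropy is lower.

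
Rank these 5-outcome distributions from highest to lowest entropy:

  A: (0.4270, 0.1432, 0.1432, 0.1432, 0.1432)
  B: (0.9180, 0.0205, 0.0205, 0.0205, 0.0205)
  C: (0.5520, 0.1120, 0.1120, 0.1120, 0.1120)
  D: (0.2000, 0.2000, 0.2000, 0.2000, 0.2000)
D > A > C > B

Key insight: Entropy is maximized by uniform distributions and minimized by concentrated distributions.

Entropies:
  H(A) = 2.1306 bits
  H(B) = 0.5732 bits
  H(C) = 1.8882 bits
  H(D) = 2.3219 bits

Ranking: D > A > C > B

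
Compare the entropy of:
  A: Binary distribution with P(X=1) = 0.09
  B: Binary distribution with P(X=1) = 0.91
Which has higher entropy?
Equal

For binary distributions, entropy is maximized at p=0.5 and decreases as p moves toward 0 or 1.

H(A) = H(0.09) = 0.4365 bits
H(B) = H(0.91) = 0.4365 bits

Both distributions are equally far from uniform (|0.09-0.5| = |0.91-0.5|), so they have the same entropy.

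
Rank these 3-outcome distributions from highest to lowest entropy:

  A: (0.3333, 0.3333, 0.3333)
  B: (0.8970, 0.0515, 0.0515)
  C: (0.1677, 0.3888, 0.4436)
A > C > B

Key insight: Entropy is maximized by uniform distributions and minimized by concentrated distributions.

- Uniform distributions have maximum entropy log₂(3) = 1.5850 bits
- The more "peaked" or concentrated a distribution, the lower its entropy

Entropies:
  H(A) = 1.5850 bits
  H(B) = 0.5814 bits
  H(C) = 1.4821 bits

Ranking: A > C > B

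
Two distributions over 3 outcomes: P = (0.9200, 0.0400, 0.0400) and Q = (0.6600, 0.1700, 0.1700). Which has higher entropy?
Q

P is highly concentrated on one outcome (92%), making it nearly deterministic. Q spreads its mass more evenly (max 66%). The more spread-out distribution has higher entropy: H(P) ≈ 0.482 bits, H(Q) ≈ 1.265 bits.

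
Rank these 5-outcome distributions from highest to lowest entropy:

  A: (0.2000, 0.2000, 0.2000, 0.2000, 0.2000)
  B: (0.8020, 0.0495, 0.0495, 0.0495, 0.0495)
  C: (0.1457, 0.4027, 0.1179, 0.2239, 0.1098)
A > C > B

Key insight: Entropy is maximized by uniform distributions and minimized by concentrated distributions.

- Uniform distributions have maximum entropy log₂(5) = 2.3219 bits
- The more "peaked" or concentrated a distribution, the lower its entropy

Entropies:
  H(A) = 2.3219 bits
  H(B) = 1.1139 bits
  H(C) = 2.1303 bits

Ranking: A > C > B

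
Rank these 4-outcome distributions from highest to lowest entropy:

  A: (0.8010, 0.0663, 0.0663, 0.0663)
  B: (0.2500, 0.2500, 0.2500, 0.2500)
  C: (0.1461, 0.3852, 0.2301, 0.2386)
B > C > A

Key insight: Entropy is maximized by uniform distributions and minimized by concentrated distributions.

- Uniform distributions have maximum entropy log₂(4) = 2.0000 bits
- The more "peaked" or concentrated a distribution, the lower its entropy

Entropies:
  H(A) = 1.0353 bits
  H(B) = 2.0000 bits
  H(C) = 1.9166 bits

Ranking: B > C > A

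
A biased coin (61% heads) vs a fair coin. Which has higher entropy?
Fair coin

The fair coin is uniform (p=0.5), maximizing binary entropy at 1 bit. The biased coin has H(0.61) ≈ 0.965 bits — its outcome is more predictable, so its entropy is lower.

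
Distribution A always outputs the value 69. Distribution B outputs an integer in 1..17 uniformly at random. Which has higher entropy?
B

A is deterministic, so H(A) = 0. B is uniform over 17 outcomes, so H(B) = log₂(17) = 4.087 bits. Any distribution with genuine randomness has higher entropy than a deterministic one.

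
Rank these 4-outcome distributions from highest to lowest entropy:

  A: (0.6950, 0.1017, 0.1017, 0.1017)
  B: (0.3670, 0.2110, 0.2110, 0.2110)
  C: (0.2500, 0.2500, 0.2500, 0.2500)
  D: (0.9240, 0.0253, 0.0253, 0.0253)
C > B > A > D

Key insight: Entropy is maximized by uniform distributions and minimized by concentrated distributions.

Entropies:
  H(A) = 1.3707 bits
  H(B) = 1.9516 bits
  H(C) = 2.0000 bits
  H(D) = 0.5084 bits

Ranking: C > B > A > D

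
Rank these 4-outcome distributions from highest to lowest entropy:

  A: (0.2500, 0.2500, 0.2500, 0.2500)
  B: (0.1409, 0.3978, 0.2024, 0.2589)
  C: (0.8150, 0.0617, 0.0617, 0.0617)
A > B > C

Key insight: Entropy is maximized by uniform distributions and minimized by concentrated distributions.

- Uniform distributions have maximum entropy log₂(4) = 2.0000 bits
- The more "peaked" or concentrated a distribution, the lower its entropy

Entropies:
  H(A) = 2.0000 bits
  H(B) = 1.8986 bits
  H(C) = 0.9841 bits

Ranking: A > B > C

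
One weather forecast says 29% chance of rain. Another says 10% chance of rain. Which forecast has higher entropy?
29% forecast

Treat each forecast as a Bernoulli distribution. Binary entropy is maximized at p=0.5 and falls off symmetrically toward 0 or 1. The 29% forecast is closer to 50%, so it is more uncertain. H(29%) ≈ 0.869 bits, H(10%) ≈ 0.469 bits.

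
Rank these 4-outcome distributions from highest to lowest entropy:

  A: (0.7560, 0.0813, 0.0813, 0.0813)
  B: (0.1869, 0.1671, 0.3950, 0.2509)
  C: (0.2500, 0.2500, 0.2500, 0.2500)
C > B > A

Key insight: Entropy is maximized by uniform distributions and minimized by concentrated distributions.

- Uniform distributions have maximum entropy log₂(4) = 2.0000 bits
- The more "peaked" or concentrated a distribution, the lower its entropy

Entropies:
  H(A) = 1.1884 bits
  H(B) = 1.9135 bits
  H(C) = 2.0000 bits

Ranking: C > B > A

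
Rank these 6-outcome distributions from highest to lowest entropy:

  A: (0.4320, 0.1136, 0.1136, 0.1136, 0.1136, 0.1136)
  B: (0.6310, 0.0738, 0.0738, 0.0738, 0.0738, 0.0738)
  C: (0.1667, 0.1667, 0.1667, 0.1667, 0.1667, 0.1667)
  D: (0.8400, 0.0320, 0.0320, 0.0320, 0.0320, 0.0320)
C > A > B > D

Key insight: Entropy is maximized by uniform distributions and minimized by concentrated distributions.

Entropies:
  H(A) = 2.3055 bits
  H(B) = 1.8067 bits
  H(C) = 2.5850 bits
  H(D) = 1.0058 bits

Ranking: C > A > B > D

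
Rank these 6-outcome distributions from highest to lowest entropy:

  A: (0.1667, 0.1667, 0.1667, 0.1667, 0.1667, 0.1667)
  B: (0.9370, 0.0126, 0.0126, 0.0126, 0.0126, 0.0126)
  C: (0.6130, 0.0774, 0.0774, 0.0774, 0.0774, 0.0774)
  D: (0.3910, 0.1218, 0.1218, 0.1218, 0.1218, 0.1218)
A > D > C > B

Key insight: Entropy is maximized by uniform distributions and minimized by concentrated distributions.

Entropies:
  H(A) = 2.5850 bits
  H(B) = 0.4855 bits
  H(C) = 1.8614 bits
  H(D) = 2.3795 bits

Ranking: A > D > C > B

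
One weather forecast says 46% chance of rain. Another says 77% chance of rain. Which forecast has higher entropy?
46% forecast

Treat each forecast as a Bernoulli distribution. Binary entropy is maximized at p=0.5 and falls off symmetrically toward 0 or 1. The 46% forecast is closer to 50%, so it is more uncertain. H(46%) ≈ 0.995 bits, H(77%) ≈ 0.778 bits.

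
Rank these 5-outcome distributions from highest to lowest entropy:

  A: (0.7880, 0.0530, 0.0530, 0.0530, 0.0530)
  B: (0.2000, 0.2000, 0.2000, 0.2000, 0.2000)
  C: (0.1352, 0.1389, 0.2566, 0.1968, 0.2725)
B > C > A

Key insight: Entropy is maximized by uniform distributions and minimized by concentrated distributions.

- Uniform distributions have maximum entropy log₂(5) = 2.3219 bits
- The more "peaked" or concentrated a distribution, the lower its entropy

Entropies:
  H(A) = 1.1693 bits
  H(B) = 2.3219 bits
  H(C) = 2.2621 bits

Ranking: B > C > A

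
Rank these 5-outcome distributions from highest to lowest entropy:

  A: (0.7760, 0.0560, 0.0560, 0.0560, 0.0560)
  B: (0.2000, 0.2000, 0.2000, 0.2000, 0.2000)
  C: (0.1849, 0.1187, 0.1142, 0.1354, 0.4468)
B > C > A

Key insight: Entropy is maximized by uniform distributions and minimized by concentrated distributions.

- Uniform distributions have maximum entropy log₂(5) = 2.3219 bits
- The more "peaked" or concentrated a distribution, the lower its entropy

Entropies:
  H(A) = 1.2154 bits
  H(B) = 2.3219 bits
  H(C) = 2.0826 bits

Ranking: B > C > A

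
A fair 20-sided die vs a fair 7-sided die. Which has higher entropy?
20-sided die

Both are uniform distributions; for uniform over n outcomes, H = log₂(n). H(20-sided) = log₂(20) = 4.322 bits and H(7-sided) = log₂(7) = 2.807 bits. More outcomes in a uniform distribution means higher entropy.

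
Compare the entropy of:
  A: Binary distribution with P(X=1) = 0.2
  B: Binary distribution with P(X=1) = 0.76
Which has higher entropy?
B

For binary distributions, entropy is maximized at p=0.5 and decreases as p moves toward 0 or 1.

H(A) = H(0.2) = 0.7219 bits
H(B) = H(0.76) = 0.7950 bits

Distribution B (p=0.76) is closer to uniform (p=0.5), so it has higher entropy.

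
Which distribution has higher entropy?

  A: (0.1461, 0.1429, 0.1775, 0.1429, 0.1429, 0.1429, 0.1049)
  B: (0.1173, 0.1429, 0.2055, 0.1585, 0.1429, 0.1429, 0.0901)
A

Both distributions are close to uniform, making this a harder comparison.

H(A) = 2.7937 bits
H(B) = 2.7690 bits

The distribution closer to uniform has higher entropy.
Answer: A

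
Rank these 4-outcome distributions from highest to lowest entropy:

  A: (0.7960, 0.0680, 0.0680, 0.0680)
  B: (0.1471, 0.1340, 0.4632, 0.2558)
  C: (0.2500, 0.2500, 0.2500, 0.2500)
C > B > A

Key insight: Entropy is maximized by uniform distributions and minimized by concentrated distributions.

- Uniform distributions have maximum entropy log₂(4) = 2.0000 bits
- The more "peaked" or concentrated a distribution, the lower its entropy

Entropies:
  H(A) = 1.0532 bits
  H(B) = 1.8126 bits
  H(C) = 2.0000 bits

Ranking: C > B > A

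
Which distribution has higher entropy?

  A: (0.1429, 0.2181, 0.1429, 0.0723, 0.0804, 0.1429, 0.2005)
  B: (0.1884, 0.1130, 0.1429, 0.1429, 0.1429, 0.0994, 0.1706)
B

Both distributions are close to uniform, making this a harder comparison.

H(A) = 2.7137 bits
H(B) = 2.7786 bits

The distribution closer to uniform has higher entropy.
Answer: B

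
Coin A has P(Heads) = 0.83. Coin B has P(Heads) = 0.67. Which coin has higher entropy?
B

For binary distributions, entropy is maximized at p=0.5 and decreases as p moves toward 0 or 1.

H(A) = H(0.83) = 0.6577 bits
H(B) = H(0.67) = 0.9149 bits

Distribution B (p=0.67) is closer to uniform (p=0.5), so it has higher entropy.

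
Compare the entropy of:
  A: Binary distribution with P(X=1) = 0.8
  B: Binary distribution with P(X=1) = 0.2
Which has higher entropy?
Equal

For binary distributions, entropy is maximized at p=0.5 and decreases as p moves toward 0 or 1.

H(A) = H(0.8) = 0.7219 bits
H(B) = H(0.2) = 0.7219 bits

Both distributions are equally far from uniform (|0.8-0.5| = |0.2-0.5|), so they have the same entropy.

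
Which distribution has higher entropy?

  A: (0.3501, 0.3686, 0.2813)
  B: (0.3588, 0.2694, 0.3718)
A

Both distributions are close to uniform, making this a harder comparison.

H(A) = 1.5756 bits
H(B) = 1.5710 bits

The distribution closer to uniform has higher entropy.
Answer: A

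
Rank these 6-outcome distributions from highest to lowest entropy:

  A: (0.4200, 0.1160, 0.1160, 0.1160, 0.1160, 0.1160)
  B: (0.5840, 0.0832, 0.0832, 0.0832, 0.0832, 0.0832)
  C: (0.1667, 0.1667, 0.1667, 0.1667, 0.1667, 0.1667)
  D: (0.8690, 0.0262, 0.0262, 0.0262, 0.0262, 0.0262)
C > A > B > D

Key insight: Entropy is maximized by uniform distributions and minimized by concentrated distributions.

Entropies:
  H(A) = 2.3282 bits
  H(B) = 1.9455 bits
  H(C) = 2.5850 bits
  H(D) = 0.8643 bits

Ranking: C > A > B > D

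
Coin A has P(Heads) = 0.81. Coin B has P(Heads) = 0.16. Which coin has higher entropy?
A

For binary distributions, entropy is maximized at p=0.5 and decreases as p moves toward 0 or 1.

H(A) = H(0.81) = 0.7015 bits
H(B) = H(0.16) = 0.6343 bits

Distribution A (p=0.81) is closer to uniform (p=0.5), so it has higher entropy.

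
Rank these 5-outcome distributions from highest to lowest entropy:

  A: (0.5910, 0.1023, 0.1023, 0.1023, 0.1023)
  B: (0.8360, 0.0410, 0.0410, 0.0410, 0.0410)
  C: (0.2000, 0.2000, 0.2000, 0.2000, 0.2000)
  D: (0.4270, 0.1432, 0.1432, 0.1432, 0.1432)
C > D > A > B

Key insight: Entropy is maximized by uniform distributions and minimized by concentrated distributions.

Entropies:
  H(A) = 1.7940 bits
  H(B) = 0.9718 bits
  H(C) = 2.3219 bits
  H(D) = 2.1306 bits

Ranking: C > D > A > B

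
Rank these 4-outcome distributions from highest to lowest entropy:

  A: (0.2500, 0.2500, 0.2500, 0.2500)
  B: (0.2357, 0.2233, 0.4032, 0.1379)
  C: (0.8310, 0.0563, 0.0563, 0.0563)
A > B > C

Key insight: Entropy is maximized by uniform distributions and minimized by concentrated distributions.

- Uniform distributions have maximum entropy log₂(4) = 2.0000 bits
- The more "peaked" or concentrated a distribution, the lower its entropy

Entropies:
  H(A) = 2.0000 bits
  H(B) = 1.8969 bits
  H(C) = 0.9233 bits

Ranking: A > B > C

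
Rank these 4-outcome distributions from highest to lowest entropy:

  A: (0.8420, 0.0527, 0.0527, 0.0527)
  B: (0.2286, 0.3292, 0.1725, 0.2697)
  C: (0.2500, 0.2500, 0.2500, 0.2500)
C > B > A

Key insight: Entropy is maximized by uniform distributions and minimized by concentrated distributions.

- Uniform distributions have maximum entropy log₂(4) = 2.0000 bits
- The more "peaked" or concentrated a distribution, the lower its entropy

Entropies:
  H(A) = 0.8799 bits
  H(B) = 1.9617 bits
  H(C) = 2.0000 bits

Ranking: C > B > A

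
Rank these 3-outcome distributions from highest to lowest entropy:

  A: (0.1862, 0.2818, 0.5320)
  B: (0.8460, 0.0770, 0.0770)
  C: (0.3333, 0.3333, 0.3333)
C > A > B

Key insight: Entropy is maximized by uniform distributions and minimized by concentrated distributions.

- Uniform distributions have maximum entropy log₂(3) = 1.5850 bits
- The more "peaked" or concentrated a distribution, the lower its entropy

Entropies:
  H(A) = 1.4509 bits
  H(B) = 0.7738 bits
  H(C) = 1.5850 bits

Ranking: C > A > B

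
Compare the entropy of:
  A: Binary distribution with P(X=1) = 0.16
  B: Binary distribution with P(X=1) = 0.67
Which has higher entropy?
B

For binary distributions, entropy is maximized at p=0.5 and decreases as p moves toward 0 or 1.

H(A) = H(0.16) = 0.6343 bits
H(B) = H(0.67) = 0.9149 bits

Distribution B (p=0.67) is closer to uniform (p=0.5), so it has higher entropy.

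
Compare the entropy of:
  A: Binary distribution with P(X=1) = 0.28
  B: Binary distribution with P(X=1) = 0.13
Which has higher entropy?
A

For binary distributions, entropy is maximized at p=0.5 and decreases as p moves toward 0 or 1.

H(A) = H(0.28) = 0.8555 bits
H(B) = H(0.13) = 0.5574 bits

Distribution A (p=0.28) is closer to uniform (p=0.5), so it has higher entropy.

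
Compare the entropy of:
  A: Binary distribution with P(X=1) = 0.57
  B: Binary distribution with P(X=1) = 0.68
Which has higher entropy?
A

For binary distributions, entropy is maximized at p=0.5 and decreases as p moves toward 0 or 1.

H(A) = H(0.57) = 0.9858 bits
H(B) = H(0.68) = 0.9044 bits

Distribution A (p=0.57) is closer to uniform (p=0.5), so it has higher entropy.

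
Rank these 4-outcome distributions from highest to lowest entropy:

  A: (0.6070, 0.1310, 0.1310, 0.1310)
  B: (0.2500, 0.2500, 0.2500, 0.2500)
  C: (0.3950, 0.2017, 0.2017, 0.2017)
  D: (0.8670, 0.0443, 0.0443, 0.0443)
B > C > A > D

Key insight: Entropy is maximized by uniform distributions and minimized by concentrated distributions.

Entropies:
  H(A) = 1.5896 bits
  H(B) = 2.0000 bits
  H(C) = 1.9269 bits
  H(D) = 0.7764 bits

Ranking: B > C > A > D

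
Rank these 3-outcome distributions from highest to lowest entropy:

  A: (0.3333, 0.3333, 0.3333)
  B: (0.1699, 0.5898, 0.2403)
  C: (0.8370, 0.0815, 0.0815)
A > B > C

Key insight: Entropy is maximized by uniform distributions and minimized by concentrated distributions.

- Uniform distributions have maximum entropy log₂(3) = 1.5850 bits
- The more "peaked" or concentrated a distribution, the lower its entropy

Entropies:
  H(A) = 1.5850 bits
  H(B) = 1.3780 bits
  H(C) = 0.8044 bits

Ranking: A > B > C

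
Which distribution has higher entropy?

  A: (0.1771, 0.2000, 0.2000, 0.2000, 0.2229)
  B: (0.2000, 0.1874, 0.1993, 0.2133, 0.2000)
B

Both distributions are close to uniform, making this a harder comparison.

H(A) = 2.3181 bits
H(B) = 2.3207 bits

The distribution closer to uniform has higher entropy.
Answer: B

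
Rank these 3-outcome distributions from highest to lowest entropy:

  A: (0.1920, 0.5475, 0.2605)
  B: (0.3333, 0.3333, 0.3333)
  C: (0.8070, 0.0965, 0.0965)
B > A > C

Key insight: Entropy is maximized by uniform distributions and minimized by concentrated distributions.

- Uniform distributions have maximum entropy log₂(3) = 1.5850 bits
- The more "peaked" or concentrated a distribution, the lower its entropy

Entropies:
  H(A) = 1.4384 bits
  H(B) = 1.5850 bits
  H(C) = 0.9007 bits

Ranking: B > A > C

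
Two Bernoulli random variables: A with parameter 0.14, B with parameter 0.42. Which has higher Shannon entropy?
B

For binary distributions, entropy is maximized at p=0.5 and decreases as p moves toward 0 or 1.

H(A) = H(0.14) = 0.5842 bits
H(B) = H(0.42) = 0.9815 bits

Distribution B (p=0.42) is closer to uniform (p=0.5), so it has higher entropy.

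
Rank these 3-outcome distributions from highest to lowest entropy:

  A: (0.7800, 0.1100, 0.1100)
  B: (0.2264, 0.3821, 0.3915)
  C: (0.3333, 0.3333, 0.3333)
C > B > A

Key insight: Entropy is maximized by uniform distributions and minimized by concentrated distributions.

- Uniform distributions have maximum entropy log₂(3) = 1.5850 bits
- The more "peaked" or concentrated a distribution, the lower its entropy

Entropies:
  H(A) = 0.9802 bits
  H(B) = 1.5452 bits
  H(C) = 1.5850 bits

Ranking: C > B > A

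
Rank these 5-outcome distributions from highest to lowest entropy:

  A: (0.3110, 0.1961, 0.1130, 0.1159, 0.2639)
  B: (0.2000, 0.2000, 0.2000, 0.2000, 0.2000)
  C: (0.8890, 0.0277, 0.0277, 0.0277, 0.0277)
B > A > C

Key insight: Entropy is maximized by uniform distributions and minimized by concentrated distributions.

- Uniform distributions have maximum entropy log₂(5) = 2.3219 bits
- The more "peaked" or concentrated a distribution, the lower its entropy

Entropies:
  H(A) = 2.2081 bits
  H(B) = 2.3219 bits
  H(C) = 0.7249 bits

Ranking: B > A > C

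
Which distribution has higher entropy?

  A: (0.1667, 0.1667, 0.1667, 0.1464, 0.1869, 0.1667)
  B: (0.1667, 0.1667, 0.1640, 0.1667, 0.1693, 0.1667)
B

Both distributions are close to uniform, making this a harder comparison.

H(A) = 2.5814 bits
H(B) = 2.5849 bits

The distribution closer to uniform has higher entropy.
Answer: B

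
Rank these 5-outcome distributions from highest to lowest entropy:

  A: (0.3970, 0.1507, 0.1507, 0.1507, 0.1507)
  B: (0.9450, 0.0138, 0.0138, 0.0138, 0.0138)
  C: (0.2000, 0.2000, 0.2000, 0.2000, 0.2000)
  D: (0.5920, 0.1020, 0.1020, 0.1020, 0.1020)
C > A > D > B

Key insight: Entropy is maximized by uniform distributions and minimized by concentrated distributions.

Entropies:
  H(A) = 2.1752 bits
  H(B) = 0.4173 bits
  H(C) = 2.3219 bits
  H(D) = 1.7914 bits

Ranking: C > A > D > B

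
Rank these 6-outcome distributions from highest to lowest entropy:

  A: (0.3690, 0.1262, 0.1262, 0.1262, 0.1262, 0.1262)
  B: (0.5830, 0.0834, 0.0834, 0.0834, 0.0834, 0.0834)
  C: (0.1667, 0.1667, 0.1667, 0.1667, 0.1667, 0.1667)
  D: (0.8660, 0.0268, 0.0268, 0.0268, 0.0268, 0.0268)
C > A > B > D

Key insight: Entropy is maximized by uniform distributions and minimized by concentrated distributions.

Entropies:
  H(A) = 2.4150 bits
  H(B) = 1.9483 bits
  H(C) = 2.5850 bits
  H(D) = 0.8794 bits

Ranking: C > A > B > D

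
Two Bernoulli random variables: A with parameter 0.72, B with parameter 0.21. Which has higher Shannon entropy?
A

For binary distributions, entropy is maximized at p=0.5 and decreases as p moves toward 0 or 1.

H(A) = H(0.72) = 0.8555 bits
H(B) = H(0.21) = 0.7415 bits

Distribution A (p=0.72) is closer to uniform (p=0.5), so it has higher entropy.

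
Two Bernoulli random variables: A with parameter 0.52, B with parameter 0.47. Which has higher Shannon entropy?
A

For binary distributions, entropy is maximized at p=0.5 and decreases as p moves toward 0 or 1.

H(A) = H(0.52) = 0.9988 bits
H(B) = H(0.47) = 0.9974 bits

Distribution A (p=0.52) is closer to uniform (p=0.5), so it has higher entropy.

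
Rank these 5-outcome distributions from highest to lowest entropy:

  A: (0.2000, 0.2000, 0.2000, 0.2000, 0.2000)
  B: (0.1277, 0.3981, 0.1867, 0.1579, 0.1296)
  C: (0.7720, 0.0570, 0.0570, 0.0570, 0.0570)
A > B > C

Key insight: Entropy is maximized by uniform distributions and minimized by concentrated distributions.

- Uniform distributions have maximum entropy log₂(5) = 2.3219 bits
- The more "peaked" or concentrated a distribution, the lower its entropy

Entropies:
  H(A) = 2.3219 bits
  H(B) = 2.1628 bits
  H(C) = 1.2305 bits

Ranking: A > B > C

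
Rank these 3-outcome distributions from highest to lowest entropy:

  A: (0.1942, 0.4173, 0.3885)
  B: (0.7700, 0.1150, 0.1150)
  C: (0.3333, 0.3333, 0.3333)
C > A > B

Key insight: Entropy is maximized by uniform distributions and minimized by concentrated distributions.

- Uniform distributions have maximum entropy log₂(3) = 1.5850 bits
- The more "peaked" or concentrated a distribution, the lower its entropy

Entropies:
  H(A) = 1.5153 bits
  H(B) = 1.0080 bits
  H(C) = 1.5850 bits

Ranking: C > A > B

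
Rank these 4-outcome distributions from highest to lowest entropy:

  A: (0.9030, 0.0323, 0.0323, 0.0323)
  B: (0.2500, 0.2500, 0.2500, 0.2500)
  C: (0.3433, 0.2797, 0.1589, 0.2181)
B > C > A

Key insight: Entropy is maximized by uniform distributions and minimized by concentrated distributions.

- Uniform distributions have maximum entropy log₂(4) = 2.0000 bits
- The more "peaked" or concentrated a distribution, the lower its entropy

Entropies:
  H(A) = 0.6132 bits
  H(B) = 2.0000 bits
  H(C) = 1.9445 bits

Ranking: B > C > A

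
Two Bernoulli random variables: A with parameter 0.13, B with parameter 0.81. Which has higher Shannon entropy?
B

For binary distributions, entropy is maximized at p=0.5 and decreases as p moves toward 0 or 1.

H(A) = H(0.13) = 0.5574 bits
H(B) = H(0.81) = 0.7015 bits

Distribution B (p=0.81) is closer to uniform (p=0.5), so it has higher entropy.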